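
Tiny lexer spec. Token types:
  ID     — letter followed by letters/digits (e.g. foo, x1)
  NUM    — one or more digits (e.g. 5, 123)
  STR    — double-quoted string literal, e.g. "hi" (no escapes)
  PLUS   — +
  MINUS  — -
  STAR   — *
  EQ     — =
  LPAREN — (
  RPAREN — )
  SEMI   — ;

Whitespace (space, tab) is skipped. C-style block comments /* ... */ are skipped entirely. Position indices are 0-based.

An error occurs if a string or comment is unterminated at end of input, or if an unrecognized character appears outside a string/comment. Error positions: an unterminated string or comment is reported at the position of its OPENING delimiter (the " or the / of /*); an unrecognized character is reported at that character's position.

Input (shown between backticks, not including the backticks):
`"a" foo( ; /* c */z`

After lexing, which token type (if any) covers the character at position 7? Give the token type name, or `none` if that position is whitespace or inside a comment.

Answer: LPAREN

Derivation:
pos=0: enter STRING mode
pos=0: emit STR "a" (now at pos=3)
pos=4: emit ID 'foo' (now at pos=7)
pos=7: emit LPAREN '('
pos=9: emit SEMI ';'
pos=11: enter COMMENT mode (saw '/*')
exit COMMENT mode (now at pos=18)
pos=18: emit ID 'z' (now at pos=19)
DONE. 5 tokens: [STR, ID, LPAREN, SEMI, ID]
Position 7: char is '(' -> LPAREN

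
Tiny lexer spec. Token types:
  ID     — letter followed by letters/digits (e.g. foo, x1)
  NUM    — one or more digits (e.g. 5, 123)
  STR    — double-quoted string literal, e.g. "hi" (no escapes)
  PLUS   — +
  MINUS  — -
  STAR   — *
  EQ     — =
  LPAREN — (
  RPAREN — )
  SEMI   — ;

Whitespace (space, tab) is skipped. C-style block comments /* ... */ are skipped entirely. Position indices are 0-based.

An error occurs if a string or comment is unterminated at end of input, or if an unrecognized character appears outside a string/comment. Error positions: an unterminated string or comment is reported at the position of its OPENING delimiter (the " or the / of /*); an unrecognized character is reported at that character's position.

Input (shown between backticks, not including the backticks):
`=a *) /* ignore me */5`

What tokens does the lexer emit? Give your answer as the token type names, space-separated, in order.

pos=0: emit EQ '='
pos=1: emit ID 'a' (now at pos=2)
pos=3: emit STAR '*'
pos=4: emit RPAREN ')'
pos=6: enter COMMENT mode (saw '/*')
exit COMMENT mode (now at pos=21)
pos=21: emit NUM '5' (now at pos=22)
DONE. 5 tokens: [EQ, ID, STAR, RPAREN, NUM]

Answer: EQ ID STAR RPAREN NUM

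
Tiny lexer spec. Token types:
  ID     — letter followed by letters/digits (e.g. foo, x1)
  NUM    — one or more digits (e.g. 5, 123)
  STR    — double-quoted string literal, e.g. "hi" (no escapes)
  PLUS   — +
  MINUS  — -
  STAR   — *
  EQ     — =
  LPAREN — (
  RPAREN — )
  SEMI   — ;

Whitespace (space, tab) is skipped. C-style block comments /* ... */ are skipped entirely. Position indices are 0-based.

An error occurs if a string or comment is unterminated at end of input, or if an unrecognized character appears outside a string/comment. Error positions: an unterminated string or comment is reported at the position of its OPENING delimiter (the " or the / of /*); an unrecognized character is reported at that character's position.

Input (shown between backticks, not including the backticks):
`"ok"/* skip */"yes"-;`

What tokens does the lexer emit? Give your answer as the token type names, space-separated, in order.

Answer: STR STR MINUS SEMI

Derivation:
pos=0: enter STRING mode
pos=0: emit STR "ok" (now at pos=4)
pos=4: enter COMMENT mode (saw '/*')
exit COMMENT mode (now at pos=14)
pos=14: enter STRING mode
pos=14: emit STR "yes" (now at pos=19)
pos=19: emit MINUS '-'
pos=20: emit SEMI ';'
DONE. 4 tokens: [STR, STR, MINUS, SEMI]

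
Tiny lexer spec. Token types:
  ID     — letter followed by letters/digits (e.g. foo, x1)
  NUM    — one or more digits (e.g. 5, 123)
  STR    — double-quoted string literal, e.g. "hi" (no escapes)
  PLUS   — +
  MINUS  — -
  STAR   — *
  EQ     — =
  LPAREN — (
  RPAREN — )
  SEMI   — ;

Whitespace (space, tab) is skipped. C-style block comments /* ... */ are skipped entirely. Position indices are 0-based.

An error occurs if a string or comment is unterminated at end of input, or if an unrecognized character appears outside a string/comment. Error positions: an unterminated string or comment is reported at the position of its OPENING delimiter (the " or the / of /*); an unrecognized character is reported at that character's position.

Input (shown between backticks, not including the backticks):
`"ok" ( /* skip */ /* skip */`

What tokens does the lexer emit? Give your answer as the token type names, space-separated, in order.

Answer: STR LPAREN

Derivation:
pos=0: enter STRING mode
pos=0: emit STR "ok" (now at pos=4)
pos=5: emit LPAREN '('
pos=7: enter COMMENT mode (saw '/*')
exit COMMENT mode (now at pos=17)
pos=18: enter COMMENT mode (saw '/*')
exit COMMENT mode (now at pos=28)
DONE. 2 tokens: [STR, LPAREN]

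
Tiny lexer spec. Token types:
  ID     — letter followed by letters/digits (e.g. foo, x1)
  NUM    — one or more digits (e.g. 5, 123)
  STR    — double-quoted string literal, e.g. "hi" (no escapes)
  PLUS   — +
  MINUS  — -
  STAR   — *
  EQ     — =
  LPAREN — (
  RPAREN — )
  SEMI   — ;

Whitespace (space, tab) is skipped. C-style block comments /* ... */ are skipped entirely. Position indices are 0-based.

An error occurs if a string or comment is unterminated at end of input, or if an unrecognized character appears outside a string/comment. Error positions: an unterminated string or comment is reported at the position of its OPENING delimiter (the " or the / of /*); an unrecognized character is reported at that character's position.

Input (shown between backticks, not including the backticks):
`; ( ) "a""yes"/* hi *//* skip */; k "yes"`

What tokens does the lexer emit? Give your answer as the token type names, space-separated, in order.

pos=0: emit SEMI ';'
pos=2: emit LPAREN '('
pos=4: emit RPAREN ')'
pos=6: enter STRING mode
pos=6: emit STR "a" (now at pos=9)
pos=9: enter STRING mode
pos=9: emit STR "yes" (now at pos=14)
pos=14: enter COMMENT mode (saw '/*')
exit COMMENT mode (now at pos=22)
pos=22: enter COMMENT mode (saw '/*')
exit COMMENT mode (now at pos=32)
pos=32: emit SEMI ';'
pos=34: emit ID 'k' (now at pos=35)
pos=36: enter STRING mode
pos=36: emit STR "yes" (now at pos=41)
DONE. 8 tokens: [SEMI, LPAREN, RPAREN, STR, STR, SEMI, ID, STR]

Answer: SEMI LPAREN RPAREN STR STR SEMI ID STR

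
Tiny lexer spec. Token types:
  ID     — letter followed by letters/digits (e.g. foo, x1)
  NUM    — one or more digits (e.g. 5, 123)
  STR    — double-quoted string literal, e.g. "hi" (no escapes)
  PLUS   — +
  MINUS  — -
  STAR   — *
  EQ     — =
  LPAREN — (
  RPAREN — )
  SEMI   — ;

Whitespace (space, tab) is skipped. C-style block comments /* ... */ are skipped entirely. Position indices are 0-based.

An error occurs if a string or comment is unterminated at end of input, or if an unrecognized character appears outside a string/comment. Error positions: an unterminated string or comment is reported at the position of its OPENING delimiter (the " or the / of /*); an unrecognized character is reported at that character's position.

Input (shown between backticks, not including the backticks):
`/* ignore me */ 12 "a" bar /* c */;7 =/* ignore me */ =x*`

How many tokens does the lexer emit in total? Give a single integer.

Answer: 9

Derivation:
pos=0: enter COMMENT mode (saw '/*')
exit COMMENT mode (now at pos=15)
pos=16: emit NUM '12' (now at pos=18)
pos=19: enter STRING mode
pos=19: emit STR "a" (now at pos=22)
pos=23: emit ID 'bar' (now at pos=26)
pos=27: enter COMMENT mode (saw '/*')
exit COMMENT mode (now at pos=34)
pos=34: emit SEMI ';'
pos=35: emit NUM '7' (now at pos=36)
pos=37: emit EQ '='
pos=38: enter COMMENT mode (saw '/*')
exit COMMENT mode (now at pos=53)
pos=54: emit EQ '='
pos=55: emit ID 'x' (now at pos=56)
pos=56: emit STAR '*'
DONE. 9 tokens: [NUM, STR, ID, SEMI, NUM, EQ, EQ, ID, STAR]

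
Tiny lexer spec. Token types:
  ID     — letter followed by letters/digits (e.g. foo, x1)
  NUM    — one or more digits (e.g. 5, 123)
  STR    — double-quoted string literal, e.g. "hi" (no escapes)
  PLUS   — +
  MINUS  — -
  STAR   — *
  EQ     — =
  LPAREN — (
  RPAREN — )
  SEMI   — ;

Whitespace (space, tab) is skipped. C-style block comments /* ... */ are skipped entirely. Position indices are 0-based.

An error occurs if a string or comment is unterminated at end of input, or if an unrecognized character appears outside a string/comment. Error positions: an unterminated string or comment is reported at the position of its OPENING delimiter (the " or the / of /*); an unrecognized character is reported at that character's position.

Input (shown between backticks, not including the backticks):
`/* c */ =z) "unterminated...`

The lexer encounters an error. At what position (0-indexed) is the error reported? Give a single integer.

pos=0: enter COMMENT mode (saw '/*')
exit COMMENT mode (now at pos=7)
pos=8: emit EQ '='
pos=9: emit ID 'z' (now at pos=10)
pos=10: emit RPAREN ')'
pos=12: enter STRING mode
pos=12: ERROR — unterminated string

Answer: 12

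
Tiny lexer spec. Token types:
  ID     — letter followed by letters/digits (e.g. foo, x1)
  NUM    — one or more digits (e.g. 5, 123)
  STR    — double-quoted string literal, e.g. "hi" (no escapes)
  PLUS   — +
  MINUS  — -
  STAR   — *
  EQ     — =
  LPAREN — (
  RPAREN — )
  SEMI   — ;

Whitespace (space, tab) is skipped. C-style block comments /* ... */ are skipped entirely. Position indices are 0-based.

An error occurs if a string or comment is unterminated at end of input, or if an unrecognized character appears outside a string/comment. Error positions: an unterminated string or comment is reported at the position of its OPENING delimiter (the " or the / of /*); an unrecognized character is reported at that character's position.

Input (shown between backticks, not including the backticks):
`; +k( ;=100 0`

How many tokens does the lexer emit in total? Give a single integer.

pos=0: emit SEMI ';'
pos=2: emit PLUS '+'
pos=3: emit ID 'k' (now at pos=4)
pos=4: emit LPAREN '('
pos=6: emit SEMI ';'
pos=7: emit EQ '='
pos=8: emit NUM '100' (now at pos=11)
pos=12: emit NUM '0' (now at pos=13)
DONE. 8 tokens: [SEMI, PLUS, ID, LPAREN, SEMI, EQ, NUM, NUM]

Answer: 8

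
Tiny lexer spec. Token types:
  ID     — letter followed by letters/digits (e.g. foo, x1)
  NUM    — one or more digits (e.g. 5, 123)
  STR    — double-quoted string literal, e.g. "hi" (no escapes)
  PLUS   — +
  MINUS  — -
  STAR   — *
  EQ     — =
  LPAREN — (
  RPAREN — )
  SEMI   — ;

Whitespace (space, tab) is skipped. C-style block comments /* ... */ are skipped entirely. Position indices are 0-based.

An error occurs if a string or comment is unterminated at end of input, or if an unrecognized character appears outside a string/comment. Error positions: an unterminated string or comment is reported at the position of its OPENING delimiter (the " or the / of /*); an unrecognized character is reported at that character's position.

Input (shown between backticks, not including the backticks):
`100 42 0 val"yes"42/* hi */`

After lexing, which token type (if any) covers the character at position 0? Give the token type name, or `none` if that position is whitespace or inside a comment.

pos=0: emit NUM '100' (now at pos=3)
pos=4: emit NUM '42' (now at pos=6)
pos=7: emit NUM '0' (now at pos=8)
pos=9: emit ID 'val' (now at pos=12)
pos=12: enter STRING mode
pos=12: emit STR "yes" (now at pos=17)
pos=17: emit NUM '42' (now at pos=19)
pos=19: enter COMMENT mode (saw '/*')
exit COMMENT mode (now at pos=27)
DONE. 6 tokens: [NUM, NUM, NUM, ID, STR, NUM]
Position 0: char is '1' -> NUM

Answer: NUM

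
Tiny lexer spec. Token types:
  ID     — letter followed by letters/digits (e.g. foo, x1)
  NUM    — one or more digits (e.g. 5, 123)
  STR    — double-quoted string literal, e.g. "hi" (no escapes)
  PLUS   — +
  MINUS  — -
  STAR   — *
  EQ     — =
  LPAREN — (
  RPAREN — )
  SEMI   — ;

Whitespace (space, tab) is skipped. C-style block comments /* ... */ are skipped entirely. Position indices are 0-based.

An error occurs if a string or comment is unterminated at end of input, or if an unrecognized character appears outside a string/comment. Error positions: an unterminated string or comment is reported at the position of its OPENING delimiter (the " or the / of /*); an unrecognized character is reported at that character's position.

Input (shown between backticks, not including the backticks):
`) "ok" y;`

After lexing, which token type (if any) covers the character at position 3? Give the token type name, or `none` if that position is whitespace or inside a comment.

Answer: STR

Derivation:
pos=0: emit RPAREN ')'
pos=2: enter STRING mode
pos=2: emit STR "ok" (now at pos=6)
pos=7: emit ID 'y' (now at pos=8)
pos=8: emit SEMI ';'
DONE. 4 tokens: [RPAREN, STR, ID, SEMI]
Position 3: char is 'o' -> STR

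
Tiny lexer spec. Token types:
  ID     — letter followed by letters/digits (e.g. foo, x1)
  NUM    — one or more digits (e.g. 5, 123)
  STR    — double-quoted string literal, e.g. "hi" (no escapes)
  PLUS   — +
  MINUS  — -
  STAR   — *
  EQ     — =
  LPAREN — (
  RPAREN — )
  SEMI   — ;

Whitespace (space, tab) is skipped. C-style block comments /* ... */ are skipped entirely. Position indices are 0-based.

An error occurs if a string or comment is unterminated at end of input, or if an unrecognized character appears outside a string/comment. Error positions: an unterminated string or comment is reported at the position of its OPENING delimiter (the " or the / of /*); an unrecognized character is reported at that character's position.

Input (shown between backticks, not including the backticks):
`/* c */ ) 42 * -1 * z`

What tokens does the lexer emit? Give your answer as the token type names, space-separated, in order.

Answer: RPAREN NUM STAR MINUS NUM STAR ID

Derivation:
pos=0: enter COMMENT mode (saw '/*')
exit COMMENT mode (now at pos=7)
pos=8: emit RPAREN ')'
pos=10: emit NUM '42' (now at pos=12)
pos=13: emit STAR '*'
pos=15: emit MINUS '-'
pos=16: emit NUM '1' (now at pos=17)
pos=18: emit STAR '*'
pos=20: emit ID 'z' (now at pos=21)
DONE. 7 tokens: [RPAREN, NUM, STAR, MINUS, NUM, STAR, ID]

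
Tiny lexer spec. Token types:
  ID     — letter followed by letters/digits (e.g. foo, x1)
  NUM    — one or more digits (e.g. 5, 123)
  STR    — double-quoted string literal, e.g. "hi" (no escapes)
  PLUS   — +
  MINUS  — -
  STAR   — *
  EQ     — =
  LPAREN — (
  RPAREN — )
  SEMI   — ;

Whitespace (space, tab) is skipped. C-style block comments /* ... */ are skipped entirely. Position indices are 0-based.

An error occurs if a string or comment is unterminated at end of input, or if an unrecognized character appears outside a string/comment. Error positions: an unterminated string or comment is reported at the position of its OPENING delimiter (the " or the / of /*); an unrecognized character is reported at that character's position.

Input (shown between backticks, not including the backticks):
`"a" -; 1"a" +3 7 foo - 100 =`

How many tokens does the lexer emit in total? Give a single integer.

pos=0: enter STRING mode
pos=0: emit STR "a" (now at pos=3)
pos=4: emit MINUS '-'
pos=5: emit SEMI ';'
pos=7: emit NUM '1' (now at pos=8)
pos=8: enter STRING mode
pos=8: emit STR "a" (now at pos=11)
pos=12: emit PLUS '+'
pos=13: emit NUM '3' (now at pos=14)
pos=15: emit NUM '7' (now at pos=16)
pos=17: emit ID 'foo' (now at pos=20)
pos=21: emit MINUS '-'
pos=23: emit NUM '100' (now at pos=26)
pos=27: emit EQ '='
DONE. 12 tokens: [STR, MINUS, SEMI, NUM, STR, PLUS, NUM, NUM, ID, MINUS, NUM, EQ]

Answer: 12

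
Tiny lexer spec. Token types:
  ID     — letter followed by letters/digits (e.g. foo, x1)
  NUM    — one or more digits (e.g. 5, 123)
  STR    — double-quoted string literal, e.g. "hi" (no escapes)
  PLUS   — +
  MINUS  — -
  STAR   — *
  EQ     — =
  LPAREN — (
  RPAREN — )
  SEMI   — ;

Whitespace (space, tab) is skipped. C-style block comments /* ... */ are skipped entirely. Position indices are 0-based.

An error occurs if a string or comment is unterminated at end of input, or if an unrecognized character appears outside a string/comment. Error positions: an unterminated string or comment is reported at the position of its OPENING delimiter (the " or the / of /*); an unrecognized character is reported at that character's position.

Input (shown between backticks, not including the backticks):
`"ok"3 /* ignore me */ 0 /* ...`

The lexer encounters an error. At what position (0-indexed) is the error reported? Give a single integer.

Answer: 24

Derivation:
pos=0: enter STRING mode
pos=0: emit STR "ok" (now at pos=4)
pos=4: emit NUM '3' (now at pos=5)
pos=6: enter COMMENT mode (saw '/*')
exit COMMENT mode (now at pos=21)
pos=22: emit NUM '0' (now at pos=23)
pos=24: enter COMMENT mode (saw '/*')
pos=24: ERROR — unterminated comment (reached EOF)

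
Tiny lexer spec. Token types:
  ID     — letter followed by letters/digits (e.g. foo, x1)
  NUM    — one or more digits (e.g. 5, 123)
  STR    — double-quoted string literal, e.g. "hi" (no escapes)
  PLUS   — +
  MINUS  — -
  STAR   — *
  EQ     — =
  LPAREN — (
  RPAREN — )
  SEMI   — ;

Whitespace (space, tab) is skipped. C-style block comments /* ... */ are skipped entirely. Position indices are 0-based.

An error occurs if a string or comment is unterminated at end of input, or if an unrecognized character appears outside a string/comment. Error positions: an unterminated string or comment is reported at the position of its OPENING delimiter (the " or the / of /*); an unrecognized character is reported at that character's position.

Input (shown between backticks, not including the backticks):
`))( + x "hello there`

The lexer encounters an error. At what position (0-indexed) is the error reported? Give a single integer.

Answer: 8

Derivation:
pos=0: emit RPAREN ')'
pos=1: emit RPAREN ')'
pos=2: emit LPAREN '('
pos=4: emit PLUS '+'
pos=6: emit ID 'x' (now at pos=7)
pos=8: enter STRING mode
pos=8: ERROR — unterminated string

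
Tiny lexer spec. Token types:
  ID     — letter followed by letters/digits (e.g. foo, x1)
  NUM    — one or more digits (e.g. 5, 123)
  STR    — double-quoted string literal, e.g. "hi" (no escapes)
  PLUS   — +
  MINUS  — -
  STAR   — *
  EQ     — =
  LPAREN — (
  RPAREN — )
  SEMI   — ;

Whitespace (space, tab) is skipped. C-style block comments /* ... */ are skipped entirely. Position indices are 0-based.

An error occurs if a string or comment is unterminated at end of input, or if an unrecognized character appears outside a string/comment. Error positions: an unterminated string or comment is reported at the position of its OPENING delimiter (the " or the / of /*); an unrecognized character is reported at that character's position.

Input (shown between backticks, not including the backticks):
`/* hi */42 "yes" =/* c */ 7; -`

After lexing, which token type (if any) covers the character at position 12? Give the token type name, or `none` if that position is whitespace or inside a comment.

Answer: STR

Derivation:
pos=0: enter COMMENT mode (saw '/*')
exit COMMENT mode (now at pos=8)
pos=8: emit NUM '42' (now at pos=10)
pos=11: enter STRING mode
pos=11: emit STR "yes" (now at pos=16)
pos=17: emit EQ '='
pos=18: enter COMMENT mode (saw '/*')
exit COMMENT mode (now at pos=25)
pos=26: emit NUM '7' (now at pos=27)
pos=27: emit SEMI ';'
pos=29: emit MINUS '-'
DONE. 6 tokens: [NUM, STR, EQ, NUM, SEMI, MINUS]
Position 12: char is 'y' -> STR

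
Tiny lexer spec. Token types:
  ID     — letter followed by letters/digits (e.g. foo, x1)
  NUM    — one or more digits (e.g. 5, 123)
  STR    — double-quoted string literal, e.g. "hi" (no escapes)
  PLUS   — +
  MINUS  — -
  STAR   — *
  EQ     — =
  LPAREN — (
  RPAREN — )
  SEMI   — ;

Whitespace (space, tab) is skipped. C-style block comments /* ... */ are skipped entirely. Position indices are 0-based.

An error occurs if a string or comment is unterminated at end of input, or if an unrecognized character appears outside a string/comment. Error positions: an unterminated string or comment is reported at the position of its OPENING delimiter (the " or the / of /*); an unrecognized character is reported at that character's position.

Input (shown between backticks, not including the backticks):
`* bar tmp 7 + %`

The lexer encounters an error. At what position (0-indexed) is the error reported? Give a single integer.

pos=0: emit STAR '*'
pos=2: emit ID 'bar' (now at pos=5)
pos=6: emit ID 'tmp' (now at pos=9)
pos=10: emit NUM '7' (now at pos=11)
pos=12: emit PLUS '+'
pos=14: ERROR — unrecognized char '%'

Answer: 14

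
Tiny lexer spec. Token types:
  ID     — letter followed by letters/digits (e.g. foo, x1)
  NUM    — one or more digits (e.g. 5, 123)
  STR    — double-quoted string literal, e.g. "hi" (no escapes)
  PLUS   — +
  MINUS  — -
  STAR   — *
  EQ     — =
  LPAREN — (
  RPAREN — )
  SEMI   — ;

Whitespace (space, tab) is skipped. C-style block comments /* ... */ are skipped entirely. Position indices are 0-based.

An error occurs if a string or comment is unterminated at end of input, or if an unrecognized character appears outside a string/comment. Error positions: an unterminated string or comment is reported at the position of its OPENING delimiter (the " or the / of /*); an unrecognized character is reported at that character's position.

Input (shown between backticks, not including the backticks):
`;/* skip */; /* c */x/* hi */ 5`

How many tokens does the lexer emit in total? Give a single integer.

pos=0: emit SEMI ';'
pos=1: enter COMMENT mode (saw '/*')
exit COMMENT mode (now at pos=11)
pos=11: emit SEMI ';'
pos=13: enter COMMENT mode (saw '/*')
exit COMMENT mode (now at pos=20)
pos=20: emit ID 'x' (now at pos=21)
pos=21: enter COMMENT mode (saw '/*')
exit COMMENT mode (now at pos=29)
pos=30: emit NUM '5' (now at pos=31)
DONE. 4 tokens: [SEMI, SEMI, ID, NUM]

Answer: 4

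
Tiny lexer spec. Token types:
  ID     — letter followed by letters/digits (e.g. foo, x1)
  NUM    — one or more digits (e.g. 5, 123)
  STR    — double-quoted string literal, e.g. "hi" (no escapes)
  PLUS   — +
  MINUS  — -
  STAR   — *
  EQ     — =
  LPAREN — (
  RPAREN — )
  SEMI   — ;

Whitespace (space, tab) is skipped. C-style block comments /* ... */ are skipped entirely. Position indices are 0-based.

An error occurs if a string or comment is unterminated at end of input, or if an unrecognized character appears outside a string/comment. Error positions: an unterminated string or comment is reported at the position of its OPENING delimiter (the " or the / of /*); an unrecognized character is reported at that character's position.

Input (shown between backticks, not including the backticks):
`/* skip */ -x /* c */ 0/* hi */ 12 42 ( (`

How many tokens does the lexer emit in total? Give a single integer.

pos=0: enter COMMENT mode (saw '/*')
exit COMMENT mode (now at pos=10)
pos=11: emit MINUS '-'
pos=12: emit ID 'x' (now at pos=13)
pos=14: enter COMMENT mode (saw '/*')
exit COMMENT mode (now at pos=21)
pos=22: emit NUM '0' (now at pos=23)
pos=23: enter COMMENT mode (saw '/*')
exit COMMENT mode (now at pos=31)
pos=32: emit NUM '12' (now at pos=34)
pos=35: emit NUM '42' (now at pos=37)
pos=38: emit LPAREN '('
pos=40: emit LPAREN '('
DONE. 7 tokens: [MINUS, ID, NUM, NUM, NUM, LPAREN, LPAREN]

Answer: 7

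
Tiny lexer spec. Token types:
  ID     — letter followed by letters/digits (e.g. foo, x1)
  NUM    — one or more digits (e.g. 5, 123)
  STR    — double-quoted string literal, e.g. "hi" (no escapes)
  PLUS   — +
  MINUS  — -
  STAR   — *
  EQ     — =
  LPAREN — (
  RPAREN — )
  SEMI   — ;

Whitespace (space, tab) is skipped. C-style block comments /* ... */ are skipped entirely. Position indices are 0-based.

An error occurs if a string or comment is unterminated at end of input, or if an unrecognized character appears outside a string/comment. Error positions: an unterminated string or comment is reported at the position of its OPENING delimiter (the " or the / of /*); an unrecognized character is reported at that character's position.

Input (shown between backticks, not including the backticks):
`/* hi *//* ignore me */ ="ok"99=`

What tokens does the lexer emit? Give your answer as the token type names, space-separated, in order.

pos=0: enter COMMENT mode (saw '/*')
exit COMMENT mode (now at pos=8)
pos=8: enter COMMENT mode (saw '/*')
exit COMMENT mode (now at pos=23)
pos=24: emit EQ '='
pos=25: enter STRING mode
pos=25: emit STR "ok" (now at pos=29)
pos=29: emit NUM '99' (now at pos=31)
pos=31: emit EQ '='
DONE. 4 tokens: [EQ, STR, NUM, EQ]

Answer: EQ STR NUM EQ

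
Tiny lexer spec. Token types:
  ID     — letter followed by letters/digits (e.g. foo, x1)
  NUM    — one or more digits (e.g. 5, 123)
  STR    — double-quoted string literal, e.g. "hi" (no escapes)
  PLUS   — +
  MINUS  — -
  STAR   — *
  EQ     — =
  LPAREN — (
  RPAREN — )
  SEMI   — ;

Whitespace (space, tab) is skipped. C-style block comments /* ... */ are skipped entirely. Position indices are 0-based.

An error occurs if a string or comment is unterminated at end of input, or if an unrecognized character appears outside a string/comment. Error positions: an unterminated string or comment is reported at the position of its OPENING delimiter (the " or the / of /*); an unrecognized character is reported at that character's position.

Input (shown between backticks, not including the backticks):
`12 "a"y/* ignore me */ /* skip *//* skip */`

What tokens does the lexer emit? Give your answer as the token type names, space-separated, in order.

pos=0: emit NUM '12' (now at pos=2)
pos=3: enter STRING mode
pos=3: emit STR "a" (now at pos=6)
pos=6: emit ID 'y' (now at pos=7)
pos=7: enter COMMENT mode (saw '/*')
exit COMMENT mode (now at pos=22)
pos=23: enter COMMENT mode (saw '/*')
exit COMMENT mode (now at pos=33)
pos=33: enter COMMENT mode (saw '/*')
exit COMMENT mode (now at pos=43)
DONE. 3 tokens: [NUM, STR, ID]

Answer: NUM STR ID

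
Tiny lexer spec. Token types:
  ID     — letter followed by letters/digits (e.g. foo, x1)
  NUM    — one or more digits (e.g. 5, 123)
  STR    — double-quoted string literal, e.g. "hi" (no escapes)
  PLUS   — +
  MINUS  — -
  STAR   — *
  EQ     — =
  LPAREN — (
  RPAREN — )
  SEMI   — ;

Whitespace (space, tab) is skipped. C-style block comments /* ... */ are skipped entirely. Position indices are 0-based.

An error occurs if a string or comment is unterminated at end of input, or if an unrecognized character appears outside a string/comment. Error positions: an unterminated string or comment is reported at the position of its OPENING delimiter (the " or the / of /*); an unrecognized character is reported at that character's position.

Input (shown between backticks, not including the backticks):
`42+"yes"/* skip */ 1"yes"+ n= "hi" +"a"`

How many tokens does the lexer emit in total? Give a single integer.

pos=0: emit NUM '42' (now at pos=2)
pos=2: emit PLUS '+'
pos=3: enter STRING mode
pos=3: emit STR "yes" (now at pos=8)
pos=8: enter COMMENT mode (saw '/*')
exit COMMENT mode (now at pos=18)
pos=19: emit NUM '1' (now at pos=20)
pos=20: enter STRING mode
pos=20: emit STR "yes" (now at pos=25)
pos=25: emit PLUS '+'
pos=27: emit ID 'n' (now at pos=28)
pos=28: emit EQ '='
pos=30: enter STRING mode
pos=30: emit STR "hi" (now at pos=34)
pos=35: emit PLUS '+'
pos=36: enter STRING mode
pos=36: emit STR "a" (now at pos=39)
DONE. 11 tokens: [NUM, PLUS, STR, NUM, STR, PLUS, ID, EQ, STR, PLUS, STR]

Answer: 11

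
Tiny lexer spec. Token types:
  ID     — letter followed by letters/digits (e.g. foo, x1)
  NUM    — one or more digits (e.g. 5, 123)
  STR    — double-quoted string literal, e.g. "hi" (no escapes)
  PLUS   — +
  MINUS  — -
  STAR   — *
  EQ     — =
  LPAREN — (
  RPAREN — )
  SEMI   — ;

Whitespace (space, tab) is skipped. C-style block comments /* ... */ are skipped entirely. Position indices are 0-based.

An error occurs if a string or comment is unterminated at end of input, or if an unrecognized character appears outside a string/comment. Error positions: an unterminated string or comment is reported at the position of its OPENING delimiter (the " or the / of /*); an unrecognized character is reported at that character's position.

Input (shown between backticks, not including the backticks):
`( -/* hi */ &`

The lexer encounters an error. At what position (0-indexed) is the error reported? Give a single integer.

Answer: 12

Derivation:
pos=0: emit LPAREN '('
pos=2: emit MINUS '-'
pos=3: enter COMMENT mode (saw '/*')
exit COMMENT mode (now at pos=11)
pos=12: ERROR — unrecognized char '&'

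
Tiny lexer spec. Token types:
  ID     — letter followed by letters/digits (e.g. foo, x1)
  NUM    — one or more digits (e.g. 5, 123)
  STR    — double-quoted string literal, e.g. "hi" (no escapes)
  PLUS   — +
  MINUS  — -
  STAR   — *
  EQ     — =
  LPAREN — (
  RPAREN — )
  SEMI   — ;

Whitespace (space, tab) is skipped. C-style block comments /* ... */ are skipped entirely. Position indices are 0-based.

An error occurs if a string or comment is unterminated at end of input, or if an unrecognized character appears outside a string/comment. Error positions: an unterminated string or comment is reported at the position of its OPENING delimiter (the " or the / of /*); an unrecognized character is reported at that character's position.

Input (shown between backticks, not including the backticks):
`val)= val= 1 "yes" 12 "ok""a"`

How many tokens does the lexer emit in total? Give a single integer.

pos=0: emit ID 'val' (now at pos=3)
pos=3: emit RPAREN ')'
pos=4: emit EQ '='
pos=6: emit ID 'val' (now at pos=9)
pos=9: emit EQ '='
pos=11: emit NUM '1' (now at pos=12)
pos=13: enter STRING mode
pos=13: emit STR "yes" (now at pos=18)
pos=19: emit NUM '12' (now at pos=21)
pos=22: enter STRING mode
pos=22: emit STR "ok" (now at pos=26)
pos=26: enter STRING mode
pos=26: emit STR "a" (now at pos=29)
DONE. 10 tokens: [ID, RPAREN, EQ, ID, EQ, NUM, STR, NUM, STR, STR]

Answer: 10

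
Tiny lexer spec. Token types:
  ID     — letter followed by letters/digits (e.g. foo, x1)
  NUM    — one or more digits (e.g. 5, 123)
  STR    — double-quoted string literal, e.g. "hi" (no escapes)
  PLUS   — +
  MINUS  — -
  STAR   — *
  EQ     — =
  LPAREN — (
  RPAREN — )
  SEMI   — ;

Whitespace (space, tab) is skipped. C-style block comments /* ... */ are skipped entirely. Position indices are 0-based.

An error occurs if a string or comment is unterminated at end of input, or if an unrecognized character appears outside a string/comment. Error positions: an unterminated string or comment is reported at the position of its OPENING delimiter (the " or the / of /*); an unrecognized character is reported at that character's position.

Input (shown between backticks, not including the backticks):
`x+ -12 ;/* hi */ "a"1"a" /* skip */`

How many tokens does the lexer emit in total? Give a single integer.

Answer: 8

Derivation:
pos=0: emit ID 'x' (now at pos=1)
pos=1: emit PLUS '+'
pos=3: emit MINUS '-'
pos=4: emit NUM '12' (now at pos=6)
pos=7: emit SEMI ';'
pos=8: enter COMMENT mode (saw '/*')
exit COMMENT mode (now at pos=16)
pos=17: enter STRING mode
pos=17: emit STR "a" (now at pos=20)
pos=20: emit NUM '1' (now at pos=21)
pos=21: enter STRING mode
pos=21: emit STR "a" (now at pos=24)
pos=25: enter COMMENT mode (saw '/*')
exit COMMENT mode (now at pos=35)
DONE. 8 tokens: [ID, PLUS, MINUS, NUM, SEMI, STR, NUM, STR]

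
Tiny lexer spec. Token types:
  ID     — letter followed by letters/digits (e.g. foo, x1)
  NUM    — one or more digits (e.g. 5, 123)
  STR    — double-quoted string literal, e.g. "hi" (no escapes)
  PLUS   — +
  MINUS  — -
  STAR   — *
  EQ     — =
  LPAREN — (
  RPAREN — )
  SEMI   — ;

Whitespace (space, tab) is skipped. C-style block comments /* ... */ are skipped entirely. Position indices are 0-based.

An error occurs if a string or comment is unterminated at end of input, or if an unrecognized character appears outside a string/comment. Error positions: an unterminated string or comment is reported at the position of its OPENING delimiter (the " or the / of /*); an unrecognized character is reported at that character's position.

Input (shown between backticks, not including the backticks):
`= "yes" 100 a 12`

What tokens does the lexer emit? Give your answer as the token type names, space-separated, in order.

pos=0: emit EQ '='
pos=2: enter STRING mode
pos=2: emit STR "yes" (now at pos=7)
pos=8: emit NUM '100' (now at pos=11)
pos=12: emit ID 'a' (now at pos=13)
pos=14: emit NUM '12' (now at pos=16)
DONE. 5 tokens: [EQ, STR, NUM, ID, NUM]

Answer: EQ STR NUM ID NUM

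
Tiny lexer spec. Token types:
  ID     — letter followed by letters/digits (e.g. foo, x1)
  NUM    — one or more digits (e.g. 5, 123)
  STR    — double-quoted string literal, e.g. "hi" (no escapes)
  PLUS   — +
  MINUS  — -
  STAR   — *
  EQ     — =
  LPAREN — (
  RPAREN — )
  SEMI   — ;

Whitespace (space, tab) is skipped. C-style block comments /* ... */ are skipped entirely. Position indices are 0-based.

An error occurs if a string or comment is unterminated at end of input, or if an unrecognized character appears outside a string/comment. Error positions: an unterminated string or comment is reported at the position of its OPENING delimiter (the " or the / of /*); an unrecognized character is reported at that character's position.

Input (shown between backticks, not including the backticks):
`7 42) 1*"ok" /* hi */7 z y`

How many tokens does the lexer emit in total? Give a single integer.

Answer: 9

Derivation:
pos=0: emit NUM '7' (now at pos=1)
pos=2: emit NUM '42' (now at pos=4)
pos=4: emit RPAREN ')'
pos=6: emit NUM '1' (now at pos=7)
pos=7: emit STAR '*'
pos=8: enter STRING mode
pos=8: emit STR "ok" (now at pos=12)
pos=13: enter COMMENT mode (saw '/*')
exit COMMENT mode (now at pos=21)
pos=21: emit NUM '7' (now at pos=22)
pos=23: emit ID 'z' (now at pos=24)
pos=25: emit ID 'y' (now at pos=26)
DONE. 9 tokens: [NUM, NUM, RPAREN, NUM, STAR, STR, NUM, ID, ID]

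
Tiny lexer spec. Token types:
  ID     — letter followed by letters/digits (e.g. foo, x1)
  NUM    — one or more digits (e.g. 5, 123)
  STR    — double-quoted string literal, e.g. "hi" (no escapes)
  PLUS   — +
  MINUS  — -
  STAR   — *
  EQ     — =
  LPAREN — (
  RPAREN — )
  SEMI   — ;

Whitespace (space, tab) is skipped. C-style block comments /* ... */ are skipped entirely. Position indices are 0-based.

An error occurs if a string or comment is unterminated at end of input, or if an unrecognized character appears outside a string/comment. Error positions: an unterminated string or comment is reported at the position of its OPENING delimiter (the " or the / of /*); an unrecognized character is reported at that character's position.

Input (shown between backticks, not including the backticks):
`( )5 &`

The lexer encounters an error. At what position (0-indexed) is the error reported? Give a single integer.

pos=0: emit LPAREN '('
pos=2: emit RPAREN ')'
pos=3: emit NUM '5' (now at pos=4)
pos=5: ERROR — unrecognized char '&'

Answer: 5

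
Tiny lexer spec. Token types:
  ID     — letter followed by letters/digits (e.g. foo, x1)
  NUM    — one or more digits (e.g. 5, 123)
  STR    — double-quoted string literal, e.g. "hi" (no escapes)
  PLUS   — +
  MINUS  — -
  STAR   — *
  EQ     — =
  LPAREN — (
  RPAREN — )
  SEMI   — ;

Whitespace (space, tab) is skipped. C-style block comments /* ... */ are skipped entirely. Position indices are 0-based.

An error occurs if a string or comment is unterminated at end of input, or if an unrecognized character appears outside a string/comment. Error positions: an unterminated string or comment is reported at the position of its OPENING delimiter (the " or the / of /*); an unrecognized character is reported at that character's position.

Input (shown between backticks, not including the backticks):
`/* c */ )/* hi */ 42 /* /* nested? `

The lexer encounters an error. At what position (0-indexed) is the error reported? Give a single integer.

pos=0: enter COMMENT mode (saw '/*')
exit COMMENT mode (now at pos=7)
pos=8: emit RPAREN ')'
pos=9: enter COMMENT mode (saw '/*')
exit COMMENT mode (now at pos=17)
pos=18: emit NUM '42' (now at pos=20)
pos=21: enter COMMENT mode (saw '/*')
pos=21: ERROR — unterminated comment (reached EOF)

Answer: 21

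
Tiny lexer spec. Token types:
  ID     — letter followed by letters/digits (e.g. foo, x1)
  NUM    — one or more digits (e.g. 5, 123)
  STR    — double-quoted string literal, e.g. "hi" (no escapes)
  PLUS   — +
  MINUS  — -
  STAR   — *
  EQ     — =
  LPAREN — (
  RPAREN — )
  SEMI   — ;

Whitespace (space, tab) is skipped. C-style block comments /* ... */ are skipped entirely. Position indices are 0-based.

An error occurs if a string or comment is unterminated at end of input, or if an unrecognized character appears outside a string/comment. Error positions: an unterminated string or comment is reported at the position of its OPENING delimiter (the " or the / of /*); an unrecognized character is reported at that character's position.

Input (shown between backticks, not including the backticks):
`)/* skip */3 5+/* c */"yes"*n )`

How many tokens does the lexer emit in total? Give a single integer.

Answer: 8

Derivation:
pos=0: emit RPAREN ')'
pos=1: enter COMMENT mode (saw '/*')
exit COMMENT mode (now at pos=11)
pos=11: emit NUM '3' (now at pos=12)
pos=13: emit NUM '5' (now at pos=14)
pos=14: emit PLUS '+'
pos=15: enter COMMENT mode (saw '/*')
exit COMMENT mode (now at pos=22)
pos=22: enter STRING mode
pos=22: emit STR "yes" (now at pos=27)
pos=27: emit STAR '*'
pos=28: emit ID 'n' (now at pos=29)
pos=30: emit RPAREN ')'
DONE. 8 tokens: [RPAREN, NUM, NUM, PLUS, STR, STAR, ID, RPAREN]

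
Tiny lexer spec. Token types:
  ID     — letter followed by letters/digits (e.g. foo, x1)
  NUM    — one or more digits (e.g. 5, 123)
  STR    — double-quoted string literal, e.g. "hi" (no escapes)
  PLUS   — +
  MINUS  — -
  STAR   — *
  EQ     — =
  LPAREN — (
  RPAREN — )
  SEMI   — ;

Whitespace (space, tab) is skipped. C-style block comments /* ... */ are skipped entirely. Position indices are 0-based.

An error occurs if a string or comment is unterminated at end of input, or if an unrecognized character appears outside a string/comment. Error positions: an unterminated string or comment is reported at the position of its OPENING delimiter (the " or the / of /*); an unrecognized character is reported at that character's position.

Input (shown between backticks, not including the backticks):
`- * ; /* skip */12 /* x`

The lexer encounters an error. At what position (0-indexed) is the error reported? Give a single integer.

pos=0: emit MINUS '-'
pos=2: emit STAR '*'
pos=4: emit SEMI ';'
pos=6: enter COMMENT mode (saw '/*')
exit COMMENT mode (now at pos=16)
pos=16: emit NUM '12' (now at pos=18)
pos=19: enter COMMENT mode (saw '/*')
pos=19: ERROR — unterminated comment (reached EOF)

Answer: 19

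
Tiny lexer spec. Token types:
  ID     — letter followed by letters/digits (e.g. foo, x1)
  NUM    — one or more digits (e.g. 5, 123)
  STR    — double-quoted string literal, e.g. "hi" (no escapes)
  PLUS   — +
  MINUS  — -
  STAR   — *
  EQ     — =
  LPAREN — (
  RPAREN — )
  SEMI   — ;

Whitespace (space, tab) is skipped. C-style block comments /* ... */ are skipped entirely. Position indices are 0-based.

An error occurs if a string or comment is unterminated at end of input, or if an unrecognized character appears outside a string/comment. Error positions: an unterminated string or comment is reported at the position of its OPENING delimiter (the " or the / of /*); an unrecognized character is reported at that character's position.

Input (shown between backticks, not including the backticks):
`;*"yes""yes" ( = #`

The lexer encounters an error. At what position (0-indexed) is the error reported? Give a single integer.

Answer: 17

Derivation:
pos=0: emit SEMI ';'
pos=1: emit STAR '*'
pos=2: enter STRING mode
pos=2: emit STR "yes" (now at pos=7)
pos=7: enter STRING mode
pos=7: emit STR "yes" (now at pos=12)
pos=13: emit LPAREN '('
pos=15: emit EQ '='
pos=17: ERROR — unrecognized char '#'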